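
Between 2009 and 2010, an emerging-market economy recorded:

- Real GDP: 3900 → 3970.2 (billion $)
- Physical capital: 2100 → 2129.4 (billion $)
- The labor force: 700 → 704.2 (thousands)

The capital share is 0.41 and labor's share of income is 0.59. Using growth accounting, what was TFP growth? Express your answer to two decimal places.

Real GDP growth = (3970.2 − 3900) / 3900 = 1.8%.
Physical capital growth = (2129.4 − 2100) / 2100 = 1.4%.
The labor force growth = (704.2 − 700) / 700 = 0.6%.
Labor's share = 1 − 0.41 = 0.59.
Physical capital: 0.41 × 1.4 = 0.574 pp.
The labor force: 0.59 × 0.6 = 0.354 pp.
TFP growth = 1.8 − 0.928 = 0.872%.

TFP grew 0.87%.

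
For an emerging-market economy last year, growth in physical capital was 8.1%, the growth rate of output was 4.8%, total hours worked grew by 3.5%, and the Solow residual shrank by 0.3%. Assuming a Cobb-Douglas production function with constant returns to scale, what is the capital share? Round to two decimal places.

0.35

gY = gA + α·gK + (1−α)·gL, so gY − gA − gL = α(gK − gL).
4.8 + 0.3 − 3.5 = α × (8.1 − 3.5).
1.6 = 4.6 α, so α = 0.3478.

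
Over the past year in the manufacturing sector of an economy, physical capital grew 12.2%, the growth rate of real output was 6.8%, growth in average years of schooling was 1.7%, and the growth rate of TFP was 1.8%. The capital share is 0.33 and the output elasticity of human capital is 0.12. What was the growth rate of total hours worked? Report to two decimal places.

Labor's share = 1 − 0.33 − 0.12 = 0.55.
gY = gA + 0.33×12.2 + 0.12×1.7 + 0.55×g.
0.55×g = 6.8 − 1.8 − 4.23 = 0.77.
g = 0.77 / 0.55 = 1.4%.

Total hours worked grew 1.40%.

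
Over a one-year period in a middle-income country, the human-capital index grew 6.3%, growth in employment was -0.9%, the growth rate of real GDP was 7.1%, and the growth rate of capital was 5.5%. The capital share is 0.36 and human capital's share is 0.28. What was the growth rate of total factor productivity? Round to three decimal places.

3.680%

Labor's share = 1 − 0.36 − 0.28 = 0.36.
Capital: 0.36 × 5.5 = 1.98 pp.
The human-capital index: 0.28 × 6.3 = 1.764 pp.
Employment: 0.36 × (-0.9) = -0.324 pp.
TFP growth = 7.1 − 3.42 = 3.68%.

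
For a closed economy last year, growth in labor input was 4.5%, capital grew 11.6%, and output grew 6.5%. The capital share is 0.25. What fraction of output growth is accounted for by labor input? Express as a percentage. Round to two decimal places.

Labor's share = 1 − 0.25 = 0.75.
Labor input contributed 0.75 × 4.5 = 3.375 pp.
Share of growth = 3.375 / 6.5 × 100 = 51.9231%.

51.92%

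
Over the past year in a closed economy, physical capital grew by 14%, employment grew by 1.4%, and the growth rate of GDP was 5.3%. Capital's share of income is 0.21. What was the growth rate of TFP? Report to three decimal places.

Labor's share = 1 − 0.21 = 0.79.
Physical capital: 0.21 × 14 = 2.94 pp.
Employment: 0.79 × 1.4 = 1.106 pp.
TFP growth = 5.3 − 4.046 = 1.254%.

TFP growth was 1.254%.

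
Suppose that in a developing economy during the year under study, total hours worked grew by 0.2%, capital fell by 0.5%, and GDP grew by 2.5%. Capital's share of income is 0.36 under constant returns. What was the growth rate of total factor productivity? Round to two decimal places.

Total factor productivity growth was 2.55%.

Labor's share = 1 − 0.36 = 0.64.
Capital: 0.36 × (-0.5) = -0.18 pp.
Total hours worked: 0.64 × 0.2 = 0.128 pp.
TFP growth = 2.5 + 0.052 = 2.552%.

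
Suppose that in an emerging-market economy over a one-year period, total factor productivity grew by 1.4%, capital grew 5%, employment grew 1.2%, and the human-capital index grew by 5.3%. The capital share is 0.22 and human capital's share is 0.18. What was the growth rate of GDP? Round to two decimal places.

Labor's share = 1 − 0.22 − 0.18 = 0.6.
Capital: 0.22 × 5 = 1.1 pp.
The human-capital index: 0.18 × 5.3 = 0.954 pp.
Employment: 0.6 × 1.2 = 0.72 pp.
Output growth = 1.4 + 2.774 = 4.174%.

4.17%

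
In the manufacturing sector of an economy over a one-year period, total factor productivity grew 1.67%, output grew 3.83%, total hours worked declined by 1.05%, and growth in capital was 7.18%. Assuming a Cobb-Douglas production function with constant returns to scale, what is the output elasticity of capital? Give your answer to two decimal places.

The output elasticity of capital is 0.39.

gY = gA + α·gK + (1−α)·gL, so gY − gA − gL = α(gK − gL).
3.83 − 1.67 + 1.05 = α × (7.18 − (-1.05)).
3.21 = 8.23 α, so α = 0.39.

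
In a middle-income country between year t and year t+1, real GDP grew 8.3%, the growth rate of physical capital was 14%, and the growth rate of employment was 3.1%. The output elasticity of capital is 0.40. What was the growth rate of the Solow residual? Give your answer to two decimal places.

0.84%

Labor's share = 1 − 0.4 = 0.6.
Physical capital: 0.4 × 14 = 5.6 pp.
Employment: 0.6 × 3.1 = 1.86 pp.
TFP growth = 8.3 − 7.46 = 0.84%.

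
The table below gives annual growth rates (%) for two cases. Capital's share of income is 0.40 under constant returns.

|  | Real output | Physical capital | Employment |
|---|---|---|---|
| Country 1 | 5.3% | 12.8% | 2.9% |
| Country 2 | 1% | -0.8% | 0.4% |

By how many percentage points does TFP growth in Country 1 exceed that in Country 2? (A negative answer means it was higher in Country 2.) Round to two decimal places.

Labor's share = 1 − 0.4 = 0.6.
Country 1: TFP = 5.3 − 5.12 − 1.74 = -1.56%.
Country 2: TFP = 1 + 0.32 − 0.24 = 1.08%.
Difference = -1.56 − (1.08) = -2.64 pp.

-2.64 percentage points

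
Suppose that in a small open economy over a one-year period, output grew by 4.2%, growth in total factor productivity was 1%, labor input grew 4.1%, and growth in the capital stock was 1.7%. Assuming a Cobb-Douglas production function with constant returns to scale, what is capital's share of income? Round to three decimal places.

α = 0.375

gY = gA + α·gK + (1−α)·gL, so gY − gA − gL = α(gK − gL).
4.2 − 1 − 4.1 = α × (1.7 − 4.1).
-0.9 = -2.4 α, so α = 0.375.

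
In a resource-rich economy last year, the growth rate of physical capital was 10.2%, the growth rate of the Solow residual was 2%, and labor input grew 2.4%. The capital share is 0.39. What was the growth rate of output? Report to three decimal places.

Output grew 7.442%.

Labor's share = 1 − 0.39 = 0.61.
Physical capital: 0.39 × 10.2 = 3.978 pp.
Labor input: 0.61 × 2.4 = 1.464 pp.
Output growth = 2 + 5.442 = 7.442%.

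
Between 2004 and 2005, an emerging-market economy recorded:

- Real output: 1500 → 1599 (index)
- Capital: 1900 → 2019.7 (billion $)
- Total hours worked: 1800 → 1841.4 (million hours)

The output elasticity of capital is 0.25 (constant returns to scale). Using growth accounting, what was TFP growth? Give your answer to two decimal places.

Real output growth = (1599 − 1500) / 1500 = 6.6%.
Capital growth = (2019.7 − 1900) / 1900 = 6.3%.
Total hours worked growth = (1841.4 − 1800) / 1800 = 2.3%.
Labor's share = 1 − 0.25 = 0.75.
Capital: 0.25 × 6.3 = 1.575 pp.
Total hours worked: 0.75 × 2.3 = 1.725 pp.
TFP growth = 6.6 − 3.3 = 3.3%.

3.30%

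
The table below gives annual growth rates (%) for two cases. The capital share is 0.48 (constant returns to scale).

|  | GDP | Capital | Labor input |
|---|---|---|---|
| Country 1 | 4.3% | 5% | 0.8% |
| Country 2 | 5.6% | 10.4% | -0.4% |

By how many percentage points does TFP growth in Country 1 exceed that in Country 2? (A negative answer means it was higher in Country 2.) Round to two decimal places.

0.67 percentage points

Labor's share = 1 − 0.48 = 0.52.
Country 1: TFP = 4.3 − 2.4 − 0.416 = 1.484%.
Country 2: TFP = 5.6 − 4.992 + 0.208 = 0.816%.
Difference = 1.484 − (0.816) = 0.668 pp.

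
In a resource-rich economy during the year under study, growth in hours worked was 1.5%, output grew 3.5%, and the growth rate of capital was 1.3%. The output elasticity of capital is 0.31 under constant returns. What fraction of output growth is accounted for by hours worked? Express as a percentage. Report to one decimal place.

29.6%

Labor's share = 1 − 0.31 = 0.69.
Hours worked contributed 0.69 × 1.5 = 1.035 pp.
Share of growth = 1.035 / 3.5 × 100 = 29.571%.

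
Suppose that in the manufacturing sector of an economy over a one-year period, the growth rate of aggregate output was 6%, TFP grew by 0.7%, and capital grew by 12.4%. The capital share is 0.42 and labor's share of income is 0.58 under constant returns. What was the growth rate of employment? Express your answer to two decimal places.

0.16%

Labor's share = 1 − 0.42 = 0.58.
gY = gA + 0.42×12.4 + 0.58×g.
0.58×g = 6 − 0.7 − 5.208 = 0.092.
g = 0.092 / 0.58 = 0.1586%.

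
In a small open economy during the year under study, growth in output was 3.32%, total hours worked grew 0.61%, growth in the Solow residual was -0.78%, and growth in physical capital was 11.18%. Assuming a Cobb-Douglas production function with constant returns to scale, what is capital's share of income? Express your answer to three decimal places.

gY = gA + α·gK + (1−α)·gL, so gY − gA − gL = α(gK − gL).
3.32 + 0.78 − 0.61 = α × (11.18 − 0.61).
3.49 = 10.57 α, so α = 0.33018.

Capital's share of income is 0.330.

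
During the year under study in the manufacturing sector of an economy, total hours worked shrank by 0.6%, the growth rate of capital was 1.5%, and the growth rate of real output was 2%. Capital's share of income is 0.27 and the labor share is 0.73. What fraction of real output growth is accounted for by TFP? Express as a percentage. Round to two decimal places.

TFP accounted for 101.65% of growth.

Labor's share = 1 − 0.27 = 0.73.
Capital: 0.27 × 1.5 = 0.405 pp.
Total hours worked: 0.73 × (-0.6) = -0.438 pp.
TFP growth = 2 + 0.033 = 2.033%.
TFP share of growth = 2.033 / 2 × 100 = 101.65%.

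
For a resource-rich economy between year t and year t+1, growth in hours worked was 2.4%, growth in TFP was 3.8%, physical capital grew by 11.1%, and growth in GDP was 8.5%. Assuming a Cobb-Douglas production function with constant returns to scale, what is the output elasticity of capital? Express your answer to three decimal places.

gY = gA + α·gK + (1−α)·gL, so gY − gA − gL = α(gK − gL).
8.5 − 3.8 − 2.4 = α × (11.1 − 2.4).
2.3 = 8.7 α, so α = 0.26437.

0.264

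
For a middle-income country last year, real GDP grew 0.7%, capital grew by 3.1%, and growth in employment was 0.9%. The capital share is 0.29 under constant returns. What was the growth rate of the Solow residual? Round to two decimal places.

Labor's share = 1 − 0.29 = 0.71.
Capital: 0.29 × 3.1 = 0.899 pp.
Employment: 0.71 × 0.9 = 0.639 pp.
TFP growth = 0.7 − 1.538 = -0.838%.

-0.84%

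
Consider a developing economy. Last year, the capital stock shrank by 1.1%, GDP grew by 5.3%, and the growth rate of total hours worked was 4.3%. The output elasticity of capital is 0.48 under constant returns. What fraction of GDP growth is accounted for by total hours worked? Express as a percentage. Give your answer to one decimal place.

Labor's share = 1 − 0.48 = 0.52.
Total hours worked contributed 0.52 × 4.3 = 2.236 pp.
Share of growth = 2.236 / 5.3 × 100 = 42.189%.

42.2%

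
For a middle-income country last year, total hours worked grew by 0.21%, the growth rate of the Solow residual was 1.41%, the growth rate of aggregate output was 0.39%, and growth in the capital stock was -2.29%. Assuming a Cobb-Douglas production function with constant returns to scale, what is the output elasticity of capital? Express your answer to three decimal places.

α = 0.492

gY = gA + α·gK + (1−α)·gL, so gY − gA − gL = α(gK − gL).
0.39 − 1.41 − 0.21 = α × (-2.29 − 0.21).
-1.23 = -2.5 α, so α = 0.492.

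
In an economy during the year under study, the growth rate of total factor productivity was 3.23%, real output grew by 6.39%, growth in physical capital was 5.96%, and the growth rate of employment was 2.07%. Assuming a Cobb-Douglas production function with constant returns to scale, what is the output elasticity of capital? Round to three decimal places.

gY = gA + α·gK + (1−α)·gL, so gY − gA − gL = α(gK − gL).
6.39 − 3.23 − 2.07 = α × (5.96 − 2.07).
1.09 = 3.89 α, so α = 0.28021.

The output elasticity of capital is 0.280.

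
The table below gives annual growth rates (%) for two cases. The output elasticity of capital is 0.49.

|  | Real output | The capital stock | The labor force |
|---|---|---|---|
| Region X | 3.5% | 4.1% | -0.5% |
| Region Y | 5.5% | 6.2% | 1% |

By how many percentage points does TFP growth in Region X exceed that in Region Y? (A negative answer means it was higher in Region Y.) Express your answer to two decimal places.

Labor's share = 1 − 0.49 = 0.51.
Region X: TFP = 3.5 − 2.009 + 0.255 = 1.746%.
Region Y: TFP = 5.5 − 3.038 − 0.51 = 1.952%.
Difference = 1.746 − (1.952) = -0.206 pp.

-0.21 percentage points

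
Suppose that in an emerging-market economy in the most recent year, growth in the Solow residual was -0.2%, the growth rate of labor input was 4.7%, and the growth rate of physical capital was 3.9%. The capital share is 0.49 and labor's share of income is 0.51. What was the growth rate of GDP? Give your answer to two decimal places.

Labor's share = 1 − 0.49 = 0.51.
Physical capital: 0.49 × 3.9 = 1.911 pp.
Labor input: 0.51 × 4.7 = 2.397 pp.
Output growth = -0.2 + 4.308 = 4.108%.

4.11%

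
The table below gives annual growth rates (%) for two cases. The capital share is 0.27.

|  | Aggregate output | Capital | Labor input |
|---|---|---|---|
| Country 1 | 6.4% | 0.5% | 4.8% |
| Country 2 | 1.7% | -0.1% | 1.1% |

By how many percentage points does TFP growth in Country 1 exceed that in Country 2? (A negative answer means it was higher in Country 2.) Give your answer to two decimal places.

Labor's share = 1 − 0.27 = 0.73.
Country 1: TFP = 6.4 − 0.135 − 3.504 = 2.761%.
Country 2: TFP = 1.7 + 0.027 − 0.803 = 0.924%.
Difference = 2.761 − (0.924) = 1.837 pp.

1.84 percentage points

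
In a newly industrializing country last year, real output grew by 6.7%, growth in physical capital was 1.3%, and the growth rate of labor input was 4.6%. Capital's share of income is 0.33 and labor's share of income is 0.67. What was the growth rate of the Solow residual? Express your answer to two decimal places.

Labor's share = 1 − 0.33 = 0.67.
Physical capital: 0.33 × 1.3 = 0.429 pp.
Labor input: 0.67 × 4.6 = 3.082 pp.
TFP growth = 6.7 − 3.511 = 3.189%.

3.19%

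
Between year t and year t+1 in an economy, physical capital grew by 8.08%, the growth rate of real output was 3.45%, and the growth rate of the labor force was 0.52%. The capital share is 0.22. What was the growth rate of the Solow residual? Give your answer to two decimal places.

1.27%

Labor's share = 1 − 0.22 = 0.78.
Physical capital: 0.22 × 8.08 = 1.7776 pp.
The labor force: 0.78 × 0.52 = 0.4056 pp.
TFP growth = 3.45 − 2.1832 = 1.2668%.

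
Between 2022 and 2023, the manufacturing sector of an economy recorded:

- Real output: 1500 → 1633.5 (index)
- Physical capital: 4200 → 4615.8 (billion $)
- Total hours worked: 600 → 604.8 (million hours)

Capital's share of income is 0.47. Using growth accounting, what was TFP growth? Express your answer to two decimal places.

Real output growth = (1633.5 − 1500) / 1500 = 8.9%.
Physical capital growth = (4615.8 − 4200) / 4200 = 9.9%.
Total hours worked growth = (604.8 − 600) / 600 = 0.8%.
Labor's share = 1 − 0.47 = 0.53.
Physical capital: 0.47 × 9.9 = 4.653 pp.
Total hours worked: 0.53 × 0.8 = 0.424 pp.
TFP growth = 8.9 − 5.077 = 3.823%.

3.82%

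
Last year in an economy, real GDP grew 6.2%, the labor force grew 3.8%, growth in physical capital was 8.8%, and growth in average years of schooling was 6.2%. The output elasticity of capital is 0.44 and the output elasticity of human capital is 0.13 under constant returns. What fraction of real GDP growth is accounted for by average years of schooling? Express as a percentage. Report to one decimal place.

Average years of schooling accounted for 13.0% of growth.

Average years of schooling contributed 0.13 × 6.2 = 0.806 pp.
Share of growth = 0.806 / 6.2 × 100 = 13%.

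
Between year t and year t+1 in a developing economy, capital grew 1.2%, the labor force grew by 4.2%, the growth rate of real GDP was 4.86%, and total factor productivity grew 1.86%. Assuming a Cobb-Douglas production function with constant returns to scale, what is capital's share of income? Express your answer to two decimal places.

Capital's share of income is 0.40.

gY = gA + α·gK + (1−α)·gL, so gY − gA − gL = α(gK − gL).
4.86 − 1.86 − 4.2 = α × (1.2 − 4.2).
-1.2 = -3 α, so α = 0.4.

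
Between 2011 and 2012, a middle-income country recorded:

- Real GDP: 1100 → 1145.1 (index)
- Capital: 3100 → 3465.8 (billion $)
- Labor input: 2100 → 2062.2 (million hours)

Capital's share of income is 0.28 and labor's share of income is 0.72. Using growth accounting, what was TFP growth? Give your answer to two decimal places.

2.09%

Real GDP growth = (1145.1 − 1100) / 1100 = 4.1%.
Capital growth = (3465.8 − 3100) / 3100 = 11.8%.
Labor input growth = (2062.2 − 2100) / 2100 = -1.8%.
Labor's share = 1 − 0.28 = 0.72.
Capital: 0.28 × 11.8 = 3.304 pp.
Labor input: 0.72 × (-1.8) = -1.296 pp.
TFP growth = 4.1 − 2.008 = 2.092%.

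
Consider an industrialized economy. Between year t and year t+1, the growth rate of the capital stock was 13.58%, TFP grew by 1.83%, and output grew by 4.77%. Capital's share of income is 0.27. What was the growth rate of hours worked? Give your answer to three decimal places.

Labor's share = 1 − 0.27 = 0.73.
gY = gA + 0.27×13.58 + 0.73×g.
0.73×g = 4.77 − 1.83 − 3.6666 = -0.7266.
g = -0.7266 / 0.73 = -0.99534%.

-0.995%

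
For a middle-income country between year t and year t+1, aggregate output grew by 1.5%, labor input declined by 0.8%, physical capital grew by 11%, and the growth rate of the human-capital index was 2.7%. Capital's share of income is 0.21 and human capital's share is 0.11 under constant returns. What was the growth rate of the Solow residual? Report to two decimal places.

Labor's share = 1 − 0.21 − 0.11 = 0.68.
Physical capital: 0.21 × 11 = 2.31 pp.
The human-capital index: 0.11 × 2.7 = 0.297 pp.
Labor input: 0.68 × (-0.8) = -0.544 pp.
TFP growth = 1.5 − 2.063 = -0.563%.

-0.56%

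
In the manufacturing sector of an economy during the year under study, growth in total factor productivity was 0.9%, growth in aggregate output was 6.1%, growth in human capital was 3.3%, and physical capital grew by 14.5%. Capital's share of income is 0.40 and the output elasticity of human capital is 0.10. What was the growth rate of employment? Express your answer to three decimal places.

Labor's share = 1 − 0.4 − 0.1 = 0.5.
gY = gA + 0.4×14.5 + 0.1×3.3 + 0.5×g.
0.5×g = 6.1 − 0.9 − 6.13 = -0.93.
g = -0.93 / 0.5 = -1.86%.

-1.860%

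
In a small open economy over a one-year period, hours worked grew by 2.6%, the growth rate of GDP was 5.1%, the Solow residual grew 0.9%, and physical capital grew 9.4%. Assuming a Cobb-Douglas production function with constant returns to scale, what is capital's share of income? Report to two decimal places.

gY = gA + α·gK + (1−α)·gL, so gY − gA − gL = α(gK − gL).
5.1 − 0.9 − 2.6 = α × (9.4 − 2.6).
1.6 = 6.8 α, so α = 0.2353.

Capital's share of income is 0.24.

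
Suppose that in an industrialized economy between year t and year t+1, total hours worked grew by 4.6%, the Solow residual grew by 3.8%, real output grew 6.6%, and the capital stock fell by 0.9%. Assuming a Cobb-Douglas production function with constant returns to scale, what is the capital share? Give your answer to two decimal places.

α = 0.33

gY = gA + α·gK + (1−α)·gL, so gY − gA − gL = α(gK − gL).
6.6 − 3.8 − 4.6 = α × (-0.9 − 4.6).
-1.8 = -5.5 α, so α = 0.3273.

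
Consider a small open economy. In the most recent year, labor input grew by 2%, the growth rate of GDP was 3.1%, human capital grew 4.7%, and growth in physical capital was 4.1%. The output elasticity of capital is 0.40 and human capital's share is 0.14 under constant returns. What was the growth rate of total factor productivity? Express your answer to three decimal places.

-0.118%

Labor's share = 1 − 0.4 − 0.14 = 0.46.
Physical capital: 0.4 × 4.1 = 1.64 pp.
Human capital: 0.14 × 4.7 = 0.658 pp.
Labor input: 0.46 × 2 = 0.92 pp.
TFP growth = 3.1 − 3.218 = -0.118%.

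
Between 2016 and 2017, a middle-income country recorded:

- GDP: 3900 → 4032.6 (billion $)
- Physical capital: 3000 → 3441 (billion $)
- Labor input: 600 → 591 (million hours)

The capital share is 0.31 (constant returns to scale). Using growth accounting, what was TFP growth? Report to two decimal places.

-0.12%

GDP growth = (4032.6 − 3900) / 3900 = 3.4%.
Physical capital growth = (3441 − 3000) / 3000 = 14.7%.
Labor input growth = (591 − 600) / 600 = -1.5%.
Labor's share = 1 − 0.31 = 0.69.
Physical capital: 0.31 × 14.7 = 4.557 pp.
Labor input: 0.69 × (-1.5) = -1.035 pp.
TFP growth = 3.4 − 3.522 = -0.122%.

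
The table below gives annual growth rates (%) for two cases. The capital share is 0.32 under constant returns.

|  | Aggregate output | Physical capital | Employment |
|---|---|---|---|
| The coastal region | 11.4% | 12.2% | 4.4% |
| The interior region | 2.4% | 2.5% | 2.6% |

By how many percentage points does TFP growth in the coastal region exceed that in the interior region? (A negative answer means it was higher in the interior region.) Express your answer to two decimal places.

4.67 percentage points

Labor's share = 1 − 0.32 = 0.68.
The coastal region: TFP = 11.4 − 3.904 − 2.992 = 4.504%.
The interior region: TFP = 2.4 − 0.8 − 1.768 = -0.168%.
Difference = 4.504 − (-0.168) = 4.672 pp.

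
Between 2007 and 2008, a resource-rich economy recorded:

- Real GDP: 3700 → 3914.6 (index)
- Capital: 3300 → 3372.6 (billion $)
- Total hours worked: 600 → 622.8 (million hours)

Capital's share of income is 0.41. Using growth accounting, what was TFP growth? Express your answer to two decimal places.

Real GDP growth = (3914.6 − 3700) / 3700 = 5.8%.
Capital growth = (3372.6 − 3300) / 3300 = 2.2%.
Total hours worked growth = (622.8 − 600) / 600 = 3.8%.
Labor's share = 1 − 0.41 = 0.59.
Capital: 0.41 × 2.2 = 0.902 pp.
Total hours worked: 0.59 × 3.8 = 2.242 pp.
TFP growth = 5.8 − 3.144 = 2.656%.

TFP grew 2.66%.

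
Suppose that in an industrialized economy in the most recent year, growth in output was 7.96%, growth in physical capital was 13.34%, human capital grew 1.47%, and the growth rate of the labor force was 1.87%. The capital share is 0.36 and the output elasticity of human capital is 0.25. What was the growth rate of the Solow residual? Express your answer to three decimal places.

2.061%

Labor's share = 1 − 0.36 − 0.25 = 0.39.
Physical capital: 0.36 × 13.34 = 4.8024 pp.
Human capital: 0.25 × 1.47 = 0.3675 pp.
The labor force: 0.39 × 1.87 = 0.7293 pp.
TFP growth = 7.96 − 5.8992 = 2.0608%.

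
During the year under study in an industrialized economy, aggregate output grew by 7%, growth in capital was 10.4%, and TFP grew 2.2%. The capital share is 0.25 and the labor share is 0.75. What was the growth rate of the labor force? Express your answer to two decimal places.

2.93%

Labor's share = 1 − 0.25 = 0.75.
gY = gA + 0.25×10.4 + 0.75×g.
0.75×g = 7 − 2.2 − 2.6 = 2.2.
g = 2.2 / 0.75 = 2.9333%.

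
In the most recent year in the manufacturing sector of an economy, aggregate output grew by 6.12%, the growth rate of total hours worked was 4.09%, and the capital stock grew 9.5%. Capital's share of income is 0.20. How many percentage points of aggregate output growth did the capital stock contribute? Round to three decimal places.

Contribution = share × growth = 0.2 × 9.5 = 1.9 pp.

1.900 percentage points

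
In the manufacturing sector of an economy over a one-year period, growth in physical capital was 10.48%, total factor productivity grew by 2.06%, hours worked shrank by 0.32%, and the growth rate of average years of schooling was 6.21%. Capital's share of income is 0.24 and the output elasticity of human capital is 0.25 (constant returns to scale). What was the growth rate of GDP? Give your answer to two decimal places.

Labor's share = 1 − 0.24 − 0.25 = 0.51.
Physical capital: 0.24 × 10.48 = 2.5152 pp.
Average years of schooling: 0.25 × 6.21 = 1.5525 pp.
Hours worked: 0.51 × (-0.32) = -0.1632 pp.
Output growth = 2.06 + 3.9045 = 5.9645%.

GDP growth was 5.96%.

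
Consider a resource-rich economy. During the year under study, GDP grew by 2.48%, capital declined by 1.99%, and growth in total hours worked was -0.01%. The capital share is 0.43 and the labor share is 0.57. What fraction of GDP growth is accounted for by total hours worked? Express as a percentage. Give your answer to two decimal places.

Total hours worked accounted for -0.23% of growth.

Labor's share = 1 − 0.43 = 0.57.
Total hours worked contributed 0.57 × (-0.01) = -0.0057 pp.
Share of growth = -0.0057 / 2.48 × 100 = -0.2298%.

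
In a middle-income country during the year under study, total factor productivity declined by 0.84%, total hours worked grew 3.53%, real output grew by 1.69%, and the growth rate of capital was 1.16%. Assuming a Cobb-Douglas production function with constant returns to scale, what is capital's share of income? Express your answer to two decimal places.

gY = gA + α·gK + (1−α)·gL, so gY − gA − gL = α(gK − gL).
1.69 + 0.84 − 3.53 = α × (1.16 − 3.53).
-1 = -2.37 α, so α = 0.4219.

Capital's share of income is 0.42.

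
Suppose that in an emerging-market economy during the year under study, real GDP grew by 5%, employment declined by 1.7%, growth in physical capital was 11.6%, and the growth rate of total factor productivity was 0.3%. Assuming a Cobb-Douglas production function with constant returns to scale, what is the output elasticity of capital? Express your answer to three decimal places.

gY = gA + α·gK + (1−α)·gL, so gY − gA − gL = α(gK − gL).
5 − 0.3 + 1.7 = α × (11.6 − (-1.7)).
6.4 = 13.3 α, so α = 0.4812.

α = 0.481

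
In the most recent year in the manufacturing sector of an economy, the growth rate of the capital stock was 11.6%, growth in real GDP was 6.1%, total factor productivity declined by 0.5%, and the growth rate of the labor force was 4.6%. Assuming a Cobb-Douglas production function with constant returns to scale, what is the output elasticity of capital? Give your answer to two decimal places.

0.29

gY = gA + α·gK + (1−α)·gL, so gY − gA − gL = α(gK − gL).
6.1 + 0.5 − 4.6 = α × (11.6 − 4.6).
2 = 7 α, so α = 0.2857.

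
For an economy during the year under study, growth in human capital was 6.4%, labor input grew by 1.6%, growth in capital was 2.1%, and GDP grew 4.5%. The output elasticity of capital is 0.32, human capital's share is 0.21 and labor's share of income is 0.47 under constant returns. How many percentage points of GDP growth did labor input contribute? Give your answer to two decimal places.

0.75

Labor's share = 1 − 0.32 − 0.21 = 0.47.
Contribution = share × growth = 0.47 × 1.6 = 0.752 pp.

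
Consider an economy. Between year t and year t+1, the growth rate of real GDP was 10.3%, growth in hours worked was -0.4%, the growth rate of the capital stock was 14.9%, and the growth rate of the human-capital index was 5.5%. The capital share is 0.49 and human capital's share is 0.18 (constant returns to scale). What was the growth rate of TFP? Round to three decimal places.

Labor's share = 1 − 0.49 − 0.18 = 0.33.
The capital stock: 0.49 × 14.9 = 7.301 pp.
The human-capital index: 0.18 × 5.5 = 0.99 pp.
Hours worked: 0.33 × (-0.4) = -0.132 pp.
TFP growth = 10.3 − 8.159 = 2.141%.

2.141%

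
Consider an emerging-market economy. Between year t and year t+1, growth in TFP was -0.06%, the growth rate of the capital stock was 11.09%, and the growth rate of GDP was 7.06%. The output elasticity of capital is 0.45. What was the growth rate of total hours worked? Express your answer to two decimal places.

Labor's share = 1 − 0.45 = 0.55.
gY = gA + 0.45×11.09 + 0.55×g.
0.55×g = 7.06 + 0.06 − 4.9905 = 2.1295.
g = 2.1295 / 0.55 = 3.8718%.

3.87%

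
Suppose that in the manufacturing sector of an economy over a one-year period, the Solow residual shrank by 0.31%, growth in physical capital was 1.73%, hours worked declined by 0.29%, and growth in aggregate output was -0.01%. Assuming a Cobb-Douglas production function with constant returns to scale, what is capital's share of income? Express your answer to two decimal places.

gY = gA + α·gK + (1−α)·gL, so gY − gA − gL = α(gK − gL).
-0.01 + 0.31 + 0.29 = α × (1.73 − (-0.29)).
0.59 = 2.02 α, so α = 0.2921.

0.29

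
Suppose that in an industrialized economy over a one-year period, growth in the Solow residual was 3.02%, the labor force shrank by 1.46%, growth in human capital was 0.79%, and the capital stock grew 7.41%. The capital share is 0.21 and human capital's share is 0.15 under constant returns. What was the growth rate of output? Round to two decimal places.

Labor's share = 1 − 0.21 − 0.15 = 0.64.
The capital stock: 0.21 × 7.41 = 1.5561 pp.
Human capital: 0.15 × 0.79 = 0.1185 pp.
The labor force: 0.64 × (-1.46) = -0.9344 pp.
Output growth = 3.02 + 0.7402 = 3.7602%.

3.76%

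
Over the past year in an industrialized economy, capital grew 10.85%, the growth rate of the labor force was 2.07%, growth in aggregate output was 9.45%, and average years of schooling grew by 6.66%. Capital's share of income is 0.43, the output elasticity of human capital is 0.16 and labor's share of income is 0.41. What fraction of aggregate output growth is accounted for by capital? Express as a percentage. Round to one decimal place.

49.4%

Capital contributed 0.43 × 10.85 = 4.6655 pp.
Share of growth = 4.6655 / 9.45 × 100 = 49.37%.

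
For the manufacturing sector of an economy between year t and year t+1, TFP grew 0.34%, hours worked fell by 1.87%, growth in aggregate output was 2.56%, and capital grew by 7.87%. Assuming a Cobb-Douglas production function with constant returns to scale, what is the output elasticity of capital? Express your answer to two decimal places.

The output elasticity of capital is 0.42.

gY = gA + α·gK + (1−α)·gL, so gY − gA − gL = α(gK − gL).
2.56 − 0.34 + 1.87 = α × (7.87 − (-1.87)).
4.09 = 9.74 α, so α = 0.4199.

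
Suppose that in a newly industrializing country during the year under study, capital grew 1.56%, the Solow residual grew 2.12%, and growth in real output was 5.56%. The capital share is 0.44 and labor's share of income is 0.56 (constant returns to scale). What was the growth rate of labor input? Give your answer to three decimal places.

Labor's share = 1 − 0.44 = 0.56.
gY = gA + 0.44×1.56 + 0.56×g.
0.56×g = 5.56 − 2.12 − 0.6864 = 2.7536.
g = 2.7536 / 0.56 = 4.91714%.

4.917%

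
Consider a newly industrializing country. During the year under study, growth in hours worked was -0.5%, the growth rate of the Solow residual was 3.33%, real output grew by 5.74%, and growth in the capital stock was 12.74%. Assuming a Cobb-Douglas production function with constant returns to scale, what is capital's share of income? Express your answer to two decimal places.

gY = gA + α·gK + (1−α)·gL, so gY − gA − gL = α(gK − gL).
5.74 − 3.33 + 0.5 = α × (12.74 − (-0.5)).
2.91 = 13.24 α, so α = 0.2198.

0.22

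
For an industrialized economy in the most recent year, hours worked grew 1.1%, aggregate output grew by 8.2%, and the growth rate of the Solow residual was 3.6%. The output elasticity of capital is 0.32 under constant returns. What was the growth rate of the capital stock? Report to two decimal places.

The capital stock growth was 12.04%.

Labor's share = 1 − 0.32 = 0.68.
gY = gA + 0.68×1.1 + 0.32×g.
0.32×g = 8.2 − 3.6 − 0.748 = 3.852.
g = 3.852 / 0.32 = 12.0375%.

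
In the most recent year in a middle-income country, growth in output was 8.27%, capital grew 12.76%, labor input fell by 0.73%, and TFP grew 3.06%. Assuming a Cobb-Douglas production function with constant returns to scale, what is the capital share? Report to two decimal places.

gY = gA + α·gK + (1−α)·gL, so gY − gA − gL = α(gK − gL).
8.27 − 3.06 + 0.73 = α × (12.76 − (-0.73)).
5.94 = 13.49 α, so α = 0.4403.

The capital share is 0.44.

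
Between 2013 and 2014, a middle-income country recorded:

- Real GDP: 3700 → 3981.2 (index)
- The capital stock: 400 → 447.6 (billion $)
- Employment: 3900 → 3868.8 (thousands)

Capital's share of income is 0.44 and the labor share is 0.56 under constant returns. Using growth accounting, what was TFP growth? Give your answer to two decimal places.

Real GDP growth = (3981.2 − 3700) / 3700 = 7.6%.
The capital stock growth = (447.6 − 400) / 400 = 11.9%.
Employment growth = (3868.8 − 3900) / 3900 = -0.8%.
Labor's share = 1 − 0.44 = 0.56.
The capital stock: 0.44 × 11.9 = 5.236 pp.
Employment: 0.56 × (-0.8) = -0.448 pp.
TFP growth = 7.6 − 4.788 = 2.812%.

TFP growth was 2.81%.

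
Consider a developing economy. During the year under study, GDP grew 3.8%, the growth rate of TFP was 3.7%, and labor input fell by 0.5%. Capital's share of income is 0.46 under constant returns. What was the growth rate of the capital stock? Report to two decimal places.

Labor's share = 1 − 0.46 = 0.54.
gY = gA + 0.54×(-0.5) + 0.46×g.
0.46×g = 3.8 − 3.7 + 0.27 = 0.37.
g = 0.37 / 0.46 = 0.8043%.

The capital stock growth was 0.80%.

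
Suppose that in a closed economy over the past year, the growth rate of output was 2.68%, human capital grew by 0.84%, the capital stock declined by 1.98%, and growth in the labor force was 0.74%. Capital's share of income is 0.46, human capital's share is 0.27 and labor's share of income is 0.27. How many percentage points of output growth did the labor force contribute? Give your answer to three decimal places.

Labor's share = 1 − 0.46 − 0.27 = 0.27.
Contribution = share × growth = 0.27 × 0.74 = 0.1998 pp.

0.200 percentage points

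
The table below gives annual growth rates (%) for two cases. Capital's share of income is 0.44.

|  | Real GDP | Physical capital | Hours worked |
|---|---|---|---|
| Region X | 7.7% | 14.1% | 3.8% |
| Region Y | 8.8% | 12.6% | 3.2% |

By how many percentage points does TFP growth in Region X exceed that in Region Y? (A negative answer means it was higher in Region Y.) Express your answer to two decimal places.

-2.10 percentage points

Labor's share = 1 − 0.44 = 0.56.
Region X: TFP = 7.7 − 6.204 − 2.128 = -0.632%.
Region Y: TFP = 8.8 − 5.544 − 1.792 = 1.464%.
Difference = -0.632 − (1.464) = -2.096 pp.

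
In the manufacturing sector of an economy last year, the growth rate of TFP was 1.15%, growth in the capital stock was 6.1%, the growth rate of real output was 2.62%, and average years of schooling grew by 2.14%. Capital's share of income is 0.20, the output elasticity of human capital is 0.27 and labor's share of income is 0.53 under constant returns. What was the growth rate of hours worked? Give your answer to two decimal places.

Labor's share = 1 − 0.2 − 0.27 = 0.53.
gY = gA + 0.2×6.1 + 0.27×2.14 + 0.53×g.
0.53×g = 2.62 − 1.15 − 1.7978 = -0.3278.
g = -0.3278 / 0.53 = -0.6185%.

-0.62%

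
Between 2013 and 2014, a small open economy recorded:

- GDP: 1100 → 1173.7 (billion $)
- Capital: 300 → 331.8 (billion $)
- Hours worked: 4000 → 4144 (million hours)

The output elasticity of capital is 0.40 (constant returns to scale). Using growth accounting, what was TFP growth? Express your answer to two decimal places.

GDP growth = (1173.7 − 1100) / 1100 = 6.7%.
Capital growth = (331.8 − 300) / 300 = 10.6%.
Hours worked growth = (4144 − 4000) / 4000 = 3.6%.
Labor's share = 1 − 0.4 = 0.6.
Capital: 0.4 × 10.6 = 4.24 pp.
Hours worked: 0.6 × 3.6 = 2.16 pp.
TFP growth = 6.7 − 6.4 = 0.3%.

TFP grew 0.30%.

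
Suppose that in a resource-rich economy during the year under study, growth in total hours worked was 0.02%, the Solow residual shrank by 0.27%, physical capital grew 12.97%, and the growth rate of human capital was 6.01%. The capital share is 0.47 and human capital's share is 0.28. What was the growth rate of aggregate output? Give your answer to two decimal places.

Labor's share = 1 − 0.47 − 0.28 = 0.25.
Physical capital: 0.47 × 12.97 = 6.0959 pp.
Human capital: 0.28 × 6.01 = 1.6828 pp.
Total hours worked: 0.25 × 0.02 = 0.005 pp.
Output growth = -0.27 + 7.7837 = 7.5137%.

7.51%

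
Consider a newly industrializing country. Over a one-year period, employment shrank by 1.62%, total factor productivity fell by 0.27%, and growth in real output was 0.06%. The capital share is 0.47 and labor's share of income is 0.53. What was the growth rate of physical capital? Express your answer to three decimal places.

Labor's share = 1 − 0.47 = 0.53.
gY = gA + 0.53×(-1.62) + 0.47×g.
0.47×g = 0.06 + 0.27 + 0.8586 = 1.1886.
g = 1.1886 / 0.47 = 2.52894%.

2.529%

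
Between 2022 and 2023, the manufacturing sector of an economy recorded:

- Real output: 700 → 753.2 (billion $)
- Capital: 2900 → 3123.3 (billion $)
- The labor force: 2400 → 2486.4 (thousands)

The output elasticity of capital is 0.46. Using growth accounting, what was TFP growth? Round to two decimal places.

Real output growth = (753.2 − 700) / 700 = 7.6%.
Capital growth = (3123.3 − 2900) / 2900 = 7.7%.
The labor force growth = (2486.4 − 2400) / 2400 = 3.6%.
Labor's share = 1 − 0.46 = 0.54.
Capital: 0.46 × 7.7 = 3.542 pp.
The labor force: 0.54 × 3.6 = 1.944 pp.
TFP growth = 7.6 − 5.486 = 2.114%.

2.11%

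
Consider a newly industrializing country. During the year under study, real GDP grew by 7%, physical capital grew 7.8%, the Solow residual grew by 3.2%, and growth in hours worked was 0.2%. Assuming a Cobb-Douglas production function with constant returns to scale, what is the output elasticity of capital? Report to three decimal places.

α = 0.474

gY = gA + α·gK + (1−α)·gL, so gY − gA − gL = α(gK − gL).
7 − 3.2 − 0.2 = α × (7.8 − 0.2).
3.6 = 7.6 α, so α = 0.47368.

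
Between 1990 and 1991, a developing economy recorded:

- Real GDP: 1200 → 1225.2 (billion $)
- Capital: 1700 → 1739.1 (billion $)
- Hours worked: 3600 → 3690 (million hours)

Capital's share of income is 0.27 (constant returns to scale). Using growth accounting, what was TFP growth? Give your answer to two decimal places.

Real GDP growth = (1225.2 − 1200) / 1200 = 2.1%.
Capital growth = (1739.1 − 1700) / 1700 = 2.3%.
Hours worked growth = (3690 − 3600) / 3600 = 2.5%.
Labor's share = 1 − 0.27 = 0.73.
Capital: 0.27 × 2.3 = 0.621 pp.
Hours worked: 0.73 × 2.5 = 1.825 pp.
TFP growth = 2.1 − 2.446 = -0.346%.

-0.35%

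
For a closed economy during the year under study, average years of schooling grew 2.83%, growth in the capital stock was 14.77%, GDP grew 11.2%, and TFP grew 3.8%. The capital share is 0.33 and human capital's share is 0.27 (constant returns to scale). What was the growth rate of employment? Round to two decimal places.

Labor's share = 1 − 0.33 − 0.27 = 0.4.
gY = gA + 0.33×14.77 + 0.27×2.83 + 0.4×g.
0.4×g = 11.2 − 3.8 − 5.6382 = 1.7618.
g = 1.7618 / 0.4 = 4.4045%.

4.40%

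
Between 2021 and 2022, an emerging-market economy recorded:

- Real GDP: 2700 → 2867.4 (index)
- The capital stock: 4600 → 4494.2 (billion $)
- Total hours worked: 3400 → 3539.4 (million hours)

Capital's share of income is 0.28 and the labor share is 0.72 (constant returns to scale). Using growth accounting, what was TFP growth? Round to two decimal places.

3.89%

Real GDP growth = (2867.4 − 2700) / 2700 = 6.2%.
The capital stock growth = (4494.2 − 4600) / 4600 = -2.3%.
Total hours worked growth = (3539.4 − 3400) / 3400 = 4.1%.
Labor's share = 1 − 0.28 = 0.72.
The capital stock: 0.28 × (-2.3) = -0.644 pp.
Total hours worked: 0.72 × 4.1 = 2.952 pp.
TFP growth = 6.2 − 2.308 = 3.892%.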